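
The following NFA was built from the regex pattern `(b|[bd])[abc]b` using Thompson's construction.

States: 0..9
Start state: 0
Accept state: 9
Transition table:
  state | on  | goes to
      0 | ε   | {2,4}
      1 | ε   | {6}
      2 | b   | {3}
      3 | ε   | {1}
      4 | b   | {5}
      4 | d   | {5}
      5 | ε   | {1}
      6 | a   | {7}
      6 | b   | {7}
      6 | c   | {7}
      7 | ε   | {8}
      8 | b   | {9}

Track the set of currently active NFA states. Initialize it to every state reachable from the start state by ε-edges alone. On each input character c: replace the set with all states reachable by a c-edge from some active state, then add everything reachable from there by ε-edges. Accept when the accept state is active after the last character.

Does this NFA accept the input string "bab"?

S₀ = ε-closure({0}) = {0,2,4}
'b' @ 1: {1,3,5,6}
'a' @ 2: {7,8}
'b' @ 3: {9}  [accepting]
final: {9}; accept 9 in set

Answer: ACCEPT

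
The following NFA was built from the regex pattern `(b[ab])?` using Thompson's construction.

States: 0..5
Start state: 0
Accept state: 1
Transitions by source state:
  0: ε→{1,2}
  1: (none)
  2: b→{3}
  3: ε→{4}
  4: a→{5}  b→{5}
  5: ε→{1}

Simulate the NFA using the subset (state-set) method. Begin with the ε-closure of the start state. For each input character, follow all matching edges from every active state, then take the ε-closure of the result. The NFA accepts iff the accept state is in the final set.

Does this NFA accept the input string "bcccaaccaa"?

Answer: REJECT

Trace:
initial (ε-close {0}): {0,1,2}
'b' @ 1: {3,4}
'c' @ 2: {}  — dead — no transitions
rest 'ccaaccaa' ignored (set empty)
final: {}; accept 1 not in set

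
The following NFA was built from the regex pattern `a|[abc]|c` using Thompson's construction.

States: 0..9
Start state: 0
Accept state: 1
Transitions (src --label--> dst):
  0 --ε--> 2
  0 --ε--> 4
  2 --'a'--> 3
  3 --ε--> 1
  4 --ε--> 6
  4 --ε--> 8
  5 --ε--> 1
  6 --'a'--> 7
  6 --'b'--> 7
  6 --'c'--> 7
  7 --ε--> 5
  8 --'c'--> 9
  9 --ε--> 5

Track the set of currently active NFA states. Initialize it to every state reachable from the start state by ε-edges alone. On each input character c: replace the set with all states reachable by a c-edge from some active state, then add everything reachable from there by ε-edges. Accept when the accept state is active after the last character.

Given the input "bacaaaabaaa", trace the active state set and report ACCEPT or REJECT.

initial (ε-close {0}): {0,2,4,6,8}
'b' @ 1: {1,5,7}  ✓accept
'a' @ 2: {}  — state set empty
rest 'caaaabaaa' ignored (set empty)
after full input: {}  (accept=1 not in)

Answer: REJECT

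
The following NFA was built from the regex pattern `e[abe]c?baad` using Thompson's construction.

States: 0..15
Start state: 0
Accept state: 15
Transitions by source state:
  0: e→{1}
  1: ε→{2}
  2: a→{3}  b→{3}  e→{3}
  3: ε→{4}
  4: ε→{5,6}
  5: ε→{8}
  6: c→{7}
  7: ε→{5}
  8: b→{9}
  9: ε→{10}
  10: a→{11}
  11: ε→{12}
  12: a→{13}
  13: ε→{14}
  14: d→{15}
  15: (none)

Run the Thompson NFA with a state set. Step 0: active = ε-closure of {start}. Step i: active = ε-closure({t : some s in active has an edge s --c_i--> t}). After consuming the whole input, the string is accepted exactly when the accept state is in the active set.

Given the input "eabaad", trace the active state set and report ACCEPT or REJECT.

S₀ = ε-closure({0}) = {0}
'e' @ 1: {1,2}
'a' @ 2: {3,4,5,6,8}
'b' @ 3: {9,10}
'a' @ 4: {11,12}
'a' @ 5: {13,14}
'd' @ 6: {15}  ✓accept
end set {15} — state 15 in

Answer: ACCEPT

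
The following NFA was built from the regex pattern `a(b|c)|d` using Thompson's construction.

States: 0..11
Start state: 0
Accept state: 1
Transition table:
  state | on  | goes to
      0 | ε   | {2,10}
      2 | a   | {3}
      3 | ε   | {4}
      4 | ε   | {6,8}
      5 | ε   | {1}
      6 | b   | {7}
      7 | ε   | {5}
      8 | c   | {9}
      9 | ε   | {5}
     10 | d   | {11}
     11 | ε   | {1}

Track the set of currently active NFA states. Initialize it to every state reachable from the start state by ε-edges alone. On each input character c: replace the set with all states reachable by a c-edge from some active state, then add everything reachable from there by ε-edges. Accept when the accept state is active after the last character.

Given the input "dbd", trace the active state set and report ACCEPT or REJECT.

Answer: REJECT

Derivation:
initial (ε-close {0}): {0,2,10}
'd' @ 1: {1,11}  [accepting]
'b' @ 2: {}  — no active states
rest 'd' ignored (set empty)
after full input: {}  (accept=1 not in)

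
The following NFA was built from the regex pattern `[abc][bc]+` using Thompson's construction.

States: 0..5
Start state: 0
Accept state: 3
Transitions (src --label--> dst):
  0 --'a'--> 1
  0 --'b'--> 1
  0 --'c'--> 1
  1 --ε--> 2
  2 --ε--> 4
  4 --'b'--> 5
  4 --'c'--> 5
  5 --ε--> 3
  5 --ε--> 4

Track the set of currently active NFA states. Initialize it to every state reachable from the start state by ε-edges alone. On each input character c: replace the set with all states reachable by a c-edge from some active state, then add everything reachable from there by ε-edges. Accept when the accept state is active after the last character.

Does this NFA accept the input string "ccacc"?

S₀ = ε-closure({0}) = {0}
'c' @ 1: {1,2,4}
'c' @ 2: {3,4,5}  [accepting]
'a' @ 3: {}  — no active states
rest 'cc' ignored (set empty)
after full input: {}  (accept=3 not in)

Answer: REJECT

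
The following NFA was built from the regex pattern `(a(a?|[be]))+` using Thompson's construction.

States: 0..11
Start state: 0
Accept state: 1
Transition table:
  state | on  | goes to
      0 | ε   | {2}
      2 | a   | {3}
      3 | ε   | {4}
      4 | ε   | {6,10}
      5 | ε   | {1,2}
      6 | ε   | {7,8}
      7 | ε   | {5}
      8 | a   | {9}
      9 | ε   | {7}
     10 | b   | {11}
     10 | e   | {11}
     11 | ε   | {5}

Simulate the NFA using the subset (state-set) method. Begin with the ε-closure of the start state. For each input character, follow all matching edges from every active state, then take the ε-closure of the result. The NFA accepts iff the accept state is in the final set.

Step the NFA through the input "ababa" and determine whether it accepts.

Answer: ACCEPT

Steps:
initial (ε-close {0}): {0,2}
'a' @ 1: {1,2,3,4,5,6,7,8,10}  (accept∈set)
'b' @ 2: {1,2,5,11}  (accept∈set)
'a' @ 3: {1,2,3,4,5,6,7,8,10}  (accept∈set)
'b' @ 4: {1,2,5,11}  (accept∈set)
'a' @ 5: {1,2,3,4,5,6,7,8,10}  (accept∈set)
end set {1,2,3,4,5,6,7,8,10} — state 1 in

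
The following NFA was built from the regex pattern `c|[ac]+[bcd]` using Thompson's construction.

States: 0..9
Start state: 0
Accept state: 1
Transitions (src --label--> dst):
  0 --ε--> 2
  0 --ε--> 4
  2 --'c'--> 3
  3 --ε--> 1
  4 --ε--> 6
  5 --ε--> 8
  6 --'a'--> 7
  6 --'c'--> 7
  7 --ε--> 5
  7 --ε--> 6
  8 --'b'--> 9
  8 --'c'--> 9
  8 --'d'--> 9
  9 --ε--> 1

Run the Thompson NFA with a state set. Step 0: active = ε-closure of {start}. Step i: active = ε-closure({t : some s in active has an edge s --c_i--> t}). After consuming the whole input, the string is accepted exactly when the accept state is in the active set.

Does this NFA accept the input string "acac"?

Answer: ACCEPT

Derivation:
initial (ε-close {0}): {0,2,4,6}
'a' @ 1: {5,6,7,8}
'c' @ 2: {1,5,6,7,8,9}  [accepting]
'a' @ 3: {5,6,7,8}
'c' @ 4: {1,5,6,7,8,9}  [accepting]
final: {1,5,6,7,8,9}; accept 1 in set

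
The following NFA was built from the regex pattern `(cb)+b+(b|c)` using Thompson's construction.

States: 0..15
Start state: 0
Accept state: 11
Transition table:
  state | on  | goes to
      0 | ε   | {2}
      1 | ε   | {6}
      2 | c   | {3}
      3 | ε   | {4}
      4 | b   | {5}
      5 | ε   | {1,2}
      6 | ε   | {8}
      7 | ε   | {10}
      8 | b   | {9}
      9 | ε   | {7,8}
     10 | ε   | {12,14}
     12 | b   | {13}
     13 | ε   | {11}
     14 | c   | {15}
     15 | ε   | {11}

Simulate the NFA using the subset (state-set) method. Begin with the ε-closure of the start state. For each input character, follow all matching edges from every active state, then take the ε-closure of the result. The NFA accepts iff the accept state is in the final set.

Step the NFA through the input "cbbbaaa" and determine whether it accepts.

Answer: REJECT

Steps:
start: ε-closure({0}) = {0,2}
'c' @ 1: {3,4}
'b' @ 2: {1,2,5,6,8}
'b' @ 3: {7,8,9,10,12,14}
'b' @ 4: {7,8,9,10,11,12,13,14}  [accepting]
'a' @ 5: {}  — dead — no transitions
rest 'aa' ignored (set empty)
end set {} — state 11 not in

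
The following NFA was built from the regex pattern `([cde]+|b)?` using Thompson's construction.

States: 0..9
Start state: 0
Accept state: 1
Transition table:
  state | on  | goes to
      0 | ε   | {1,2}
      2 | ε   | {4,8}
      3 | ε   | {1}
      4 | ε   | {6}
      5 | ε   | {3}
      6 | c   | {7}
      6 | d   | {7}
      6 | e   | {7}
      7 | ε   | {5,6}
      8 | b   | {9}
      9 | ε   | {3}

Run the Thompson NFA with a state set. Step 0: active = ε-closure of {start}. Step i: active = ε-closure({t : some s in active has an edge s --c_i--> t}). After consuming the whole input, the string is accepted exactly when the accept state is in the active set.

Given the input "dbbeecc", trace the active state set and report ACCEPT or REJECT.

Answer: REJECT

Trace:
start: ε-closure({0}) = {0,1,2,4,6,8}
'd' @ 1: {1,3,5,6,7}  (accept∈set)
'b' @ 2: {}  — state set empty
rest 'beecc' ignored (set empty)
end set {} — state 1 not in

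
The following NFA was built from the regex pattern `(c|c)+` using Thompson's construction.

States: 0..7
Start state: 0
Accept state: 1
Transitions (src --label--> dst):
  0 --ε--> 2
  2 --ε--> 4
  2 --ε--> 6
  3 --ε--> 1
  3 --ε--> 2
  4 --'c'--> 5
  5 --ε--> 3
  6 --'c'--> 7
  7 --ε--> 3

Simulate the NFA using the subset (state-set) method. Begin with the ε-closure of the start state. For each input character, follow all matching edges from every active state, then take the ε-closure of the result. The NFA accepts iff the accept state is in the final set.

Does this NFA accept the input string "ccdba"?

initial (ε-close {0}): {0,2,4,6}
'c' @ 1: {1,2,3,4,5,6,7}  ✓accept
'c' @ 2: {1,2,3,4,5,6,7}  ✓accept
'd' @ 3: {}  — no active states
rest 'ba' ignored (set empty)
after full input: {}  (accept=1 not in)

Answer: REJECT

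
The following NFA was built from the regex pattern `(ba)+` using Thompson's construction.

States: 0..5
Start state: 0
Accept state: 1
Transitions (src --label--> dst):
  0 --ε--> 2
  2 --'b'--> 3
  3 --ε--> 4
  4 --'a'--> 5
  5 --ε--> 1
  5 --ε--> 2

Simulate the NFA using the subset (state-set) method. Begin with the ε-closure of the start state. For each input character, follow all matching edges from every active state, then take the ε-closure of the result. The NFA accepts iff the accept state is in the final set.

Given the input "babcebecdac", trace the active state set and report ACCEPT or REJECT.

S₀ = ε-closure({0}) = {0,2}
'b' @ 1: {3,4}
'a' @ 2: {1,2,5}  ✓accept
'b' @ 3: {3,4}
'c' @ 4: {}  — state set empty
rest 'ebecdac' ignored (set empty)
after full input: {}  (accept=1 not in)

Answer: REJECT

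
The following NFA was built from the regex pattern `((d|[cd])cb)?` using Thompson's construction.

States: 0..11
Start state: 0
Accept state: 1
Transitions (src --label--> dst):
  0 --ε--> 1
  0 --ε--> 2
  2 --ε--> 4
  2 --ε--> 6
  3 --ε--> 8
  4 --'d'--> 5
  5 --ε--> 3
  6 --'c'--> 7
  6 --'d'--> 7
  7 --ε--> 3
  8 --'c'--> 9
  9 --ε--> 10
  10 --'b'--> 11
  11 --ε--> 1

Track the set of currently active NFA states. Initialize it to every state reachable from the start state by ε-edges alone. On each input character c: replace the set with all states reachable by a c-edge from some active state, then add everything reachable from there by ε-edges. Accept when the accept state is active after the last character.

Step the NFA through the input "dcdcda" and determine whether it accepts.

Answer: REJECT

Steps:
start: ε-closure({0}) = {0,1,2,4,6}
'd' @ 1: {3,5,7,8}
'c' @ 2: {9,10}
'd' @ 3: {}  — state set empty
rest 'cda' ignored (set empty)
final: {}; accept 1 not in set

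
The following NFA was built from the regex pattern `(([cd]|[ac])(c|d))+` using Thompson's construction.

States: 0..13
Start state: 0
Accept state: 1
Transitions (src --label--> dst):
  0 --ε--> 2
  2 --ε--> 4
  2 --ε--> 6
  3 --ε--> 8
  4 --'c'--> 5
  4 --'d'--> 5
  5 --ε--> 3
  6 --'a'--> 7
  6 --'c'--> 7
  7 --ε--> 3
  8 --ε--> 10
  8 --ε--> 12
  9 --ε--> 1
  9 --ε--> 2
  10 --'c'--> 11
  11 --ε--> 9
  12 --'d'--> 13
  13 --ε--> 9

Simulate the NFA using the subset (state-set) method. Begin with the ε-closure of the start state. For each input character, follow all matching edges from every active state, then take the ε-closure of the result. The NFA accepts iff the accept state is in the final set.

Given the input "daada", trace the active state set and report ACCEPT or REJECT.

Answer: REJECT

Derivation:
S₀ = ε-closure({0}) = {0,2,4,6}
'd' @ 1: {3,5,8,10,12}
'a' @ 2: {}  — state set empty
rest 'ada' ignored (set empty)
final: {}; accept 1 not in set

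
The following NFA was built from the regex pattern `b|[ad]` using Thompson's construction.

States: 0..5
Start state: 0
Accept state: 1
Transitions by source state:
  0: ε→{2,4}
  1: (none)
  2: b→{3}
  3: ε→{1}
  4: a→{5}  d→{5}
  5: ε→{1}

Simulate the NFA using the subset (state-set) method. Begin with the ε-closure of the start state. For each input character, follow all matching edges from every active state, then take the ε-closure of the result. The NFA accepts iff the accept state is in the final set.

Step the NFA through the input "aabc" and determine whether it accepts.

Answer: REJECT

Derivation:
S₀ = ε-closure({0}) = {0,2,4}
'a' @ 1: {1,5}  [accepting]
'a' @ 2: {}  — dead — no transitions
rest 'bc' ignored (set empty)
end set {} — state 1 not in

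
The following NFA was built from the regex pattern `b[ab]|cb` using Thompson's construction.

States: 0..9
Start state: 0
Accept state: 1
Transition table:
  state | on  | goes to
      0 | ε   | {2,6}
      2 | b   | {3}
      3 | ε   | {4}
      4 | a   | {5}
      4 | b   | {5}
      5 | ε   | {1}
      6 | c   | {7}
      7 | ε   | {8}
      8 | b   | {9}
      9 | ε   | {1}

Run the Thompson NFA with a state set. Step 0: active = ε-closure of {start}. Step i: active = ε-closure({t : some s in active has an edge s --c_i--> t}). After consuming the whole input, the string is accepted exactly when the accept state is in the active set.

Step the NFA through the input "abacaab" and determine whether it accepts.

S₀ = ε-closure({0}) = {0,2,6}
'a' @ 1: {}  — dead — no transitions
rest 'bacaab' ignored (set empty)
end set {} — state 1 not in

Answer: REJECT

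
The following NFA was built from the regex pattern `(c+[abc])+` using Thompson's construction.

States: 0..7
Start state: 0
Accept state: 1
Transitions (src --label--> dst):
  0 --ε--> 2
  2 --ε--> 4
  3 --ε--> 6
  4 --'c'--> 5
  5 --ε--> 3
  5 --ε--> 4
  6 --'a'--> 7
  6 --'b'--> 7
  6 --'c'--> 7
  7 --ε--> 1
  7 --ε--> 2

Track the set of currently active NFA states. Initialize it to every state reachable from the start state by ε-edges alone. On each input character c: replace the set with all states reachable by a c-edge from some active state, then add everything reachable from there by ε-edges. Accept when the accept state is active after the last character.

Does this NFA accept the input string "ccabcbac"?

start: ε-closure({0}) = {0,2,4}
'c' @ 1: {3,4,5,6}
'c' @ 2: {1,2,3,4,5,6,7}  (accept∈set)
'a' @ 3: {1,2,4,7}  (accept∈set)
'b' @ 4: {}  — no active states
rest 'cbac' ignored (set empty)
after full input: {}  (accept=1 not in)

Answer: REJECT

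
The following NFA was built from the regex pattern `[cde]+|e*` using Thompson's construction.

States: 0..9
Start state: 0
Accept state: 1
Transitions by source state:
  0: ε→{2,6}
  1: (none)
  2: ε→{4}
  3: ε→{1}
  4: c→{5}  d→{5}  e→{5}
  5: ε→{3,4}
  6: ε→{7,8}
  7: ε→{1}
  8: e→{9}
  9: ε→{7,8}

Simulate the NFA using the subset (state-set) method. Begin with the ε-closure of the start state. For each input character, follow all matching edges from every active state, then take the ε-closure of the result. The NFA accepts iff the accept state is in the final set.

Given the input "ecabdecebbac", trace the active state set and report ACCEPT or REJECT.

start: ε-closure({0}) = {0,1,2,4,6,7,8}
'e' @ 1: {1,3,4,5,7,8,9}  ✓accept
'c' @ 2: {1,3,4,5}  ✓accept
'a' @ 3: {}  — state set empty
rest 'bdecebbac' ignored (set empty)
final: {}; accept 1 not in set

Answer: REJECT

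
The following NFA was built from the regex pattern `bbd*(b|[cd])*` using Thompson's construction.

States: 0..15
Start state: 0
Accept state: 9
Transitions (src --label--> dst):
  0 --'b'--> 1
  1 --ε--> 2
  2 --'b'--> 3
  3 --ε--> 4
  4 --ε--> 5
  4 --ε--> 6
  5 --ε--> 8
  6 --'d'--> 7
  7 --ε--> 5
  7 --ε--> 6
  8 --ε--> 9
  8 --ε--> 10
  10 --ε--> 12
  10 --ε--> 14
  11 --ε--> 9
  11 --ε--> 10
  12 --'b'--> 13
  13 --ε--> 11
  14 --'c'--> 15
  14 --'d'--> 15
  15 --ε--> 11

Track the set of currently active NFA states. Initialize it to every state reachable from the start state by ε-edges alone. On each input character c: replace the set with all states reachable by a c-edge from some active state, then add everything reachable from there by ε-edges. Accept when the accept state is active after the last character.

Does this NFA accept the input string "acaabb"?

Answer: REJECT

Steps:
S₀ = ε-closure({0}) = {0}
'a' @ 1: {}  — no active states
rest 'caabb' ignored (set empty)
final: {}; accept 9 not in set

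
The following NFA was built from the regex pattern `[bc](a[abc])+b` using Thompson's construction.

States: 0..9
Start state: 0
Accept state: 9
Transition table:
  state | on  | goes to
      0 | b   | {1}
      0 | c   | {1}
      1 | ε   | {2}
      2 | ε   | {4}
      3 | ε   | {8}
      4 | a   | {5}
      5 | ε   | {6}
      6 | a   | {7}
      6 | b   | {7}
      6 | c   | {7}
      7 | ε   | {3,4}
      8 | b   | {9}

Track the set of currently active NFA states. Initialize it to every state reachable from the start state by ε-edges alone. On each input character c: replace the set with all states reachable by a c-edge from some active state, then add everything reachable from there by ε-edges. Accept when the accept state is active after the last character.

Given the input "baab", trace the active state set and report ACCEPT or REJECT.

Answer: ACCEPT

Trace:
initial (ε-close {0}): {0}
'b' @ 1: {1,2,4}
'a' @ 2: {5,6}
'a' @ 3: {3,4,7,8}
'b' @ 4: {9}  ✓accept
final: {9}; accept 9 in set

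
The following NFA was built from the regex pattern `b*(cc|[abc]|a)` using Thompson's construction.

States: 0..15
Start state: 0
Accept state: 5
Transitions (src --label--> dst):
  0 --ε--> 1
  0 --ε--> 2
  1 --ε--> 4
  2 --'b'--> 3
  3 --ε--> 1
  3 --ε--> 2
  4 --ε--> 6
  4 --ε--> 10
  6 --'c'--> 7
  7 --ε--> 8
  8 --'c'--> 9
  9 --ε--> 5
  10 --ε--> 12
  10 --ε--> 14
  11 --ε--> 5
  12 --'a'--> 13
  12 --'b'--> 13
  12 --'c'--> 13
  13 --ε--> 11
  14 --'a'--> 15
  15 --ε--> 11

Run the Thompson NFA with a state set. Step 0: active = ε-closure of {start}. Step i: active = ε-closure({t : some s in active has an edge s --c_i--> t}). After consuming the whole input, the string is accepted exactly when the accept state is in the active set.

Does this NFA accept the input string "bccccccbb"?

Answer: REJECT

Steps:
start: ε-closure({0}) = {0,1,2,4,6,10,12,14}
'b' @ 1: {1,2,3,4,5,6,10,11,12,13,14}  [accepting]
'c' @ 2: {5,7,8,11,13}  [accepting]
'c' @ 3: {5,9}  [accepting]
'c' @ 4: {}  — dead — no transitions
rest 'cccbb' ignored (set empty)
after full input: {}  (accept=5 not in)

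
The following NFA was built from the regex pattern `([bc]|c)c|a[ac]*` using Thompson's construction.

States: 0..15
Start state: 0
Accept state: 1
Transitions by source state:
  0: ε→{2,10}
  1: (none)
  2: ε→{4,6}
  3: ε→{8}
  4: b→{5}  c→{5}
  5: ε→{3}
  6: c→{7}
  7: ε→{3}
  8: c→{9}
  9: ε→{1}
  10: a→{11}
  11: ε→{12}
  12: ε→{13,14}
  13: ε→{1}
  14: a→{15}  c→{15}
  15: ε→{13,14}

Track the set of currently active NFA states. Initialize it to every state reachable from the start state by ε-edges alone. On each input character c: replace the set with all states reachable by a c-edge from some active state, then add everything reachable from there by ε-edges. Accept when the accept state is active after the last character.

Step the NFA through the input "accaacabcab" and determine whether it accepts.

Answer: REJECT

Steps:
start: ε-closure({0}) = {0,2,4,6,10}
'a' @ 1: {1,11,12,13,14}  [accepting]
'c' @ 2: {1,13,14,15}  [accepting]
'c' @ 3: {1,13,14,15}  [accepting]
'a' @ 4: {1,13,14,15}  [accepting]
'a' @ 5: {1,13,14,15}  [accepting]
'c' @ 6: {1,13,14,15}  [accepting]
'a' @ 7: {1,13,14,15}  [accepting]
'b' @ 8: {}  — state set empty
rest 'cab' ignored (set empty)
after full input: {}  (accept=1 not in)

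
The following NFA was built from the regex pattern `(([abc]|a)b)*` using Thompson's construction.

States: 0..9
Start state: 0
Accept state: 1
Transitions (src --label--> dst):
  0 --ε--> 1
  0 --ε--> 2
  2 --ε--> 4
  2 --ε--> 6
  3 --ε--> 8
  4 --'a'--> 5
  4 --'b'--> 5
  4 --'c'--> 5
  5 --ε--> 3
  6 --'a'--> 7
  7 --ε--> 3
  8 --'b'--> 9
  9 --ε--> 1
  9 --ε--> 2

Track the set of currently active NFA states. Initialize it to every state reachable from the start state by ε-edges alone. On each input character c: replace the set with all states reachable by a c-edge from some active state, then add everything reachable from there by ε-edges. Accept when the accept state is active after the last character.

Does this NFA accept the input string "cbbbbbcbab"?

Answer: ACCEPT

Trace:
initial (ε-close {0}): {0,1,2,4,6}
'c' @ 1: {3,5,8}
'b' @ 2: {1,2,4,6,9}  ✓accept
'b' @ 3: {3,5,8}
'b' @ 4: {1,2,4,6,9}  ✓accept
'b' @ 5: {3,5,8}
'b' @ 6: {1,2,4,6,9}  ✓accept
'c' @ 7: {3,5,8}
'b' @ 8: {1,2,4,6,9}  ✓accept
'a' @ 9: {3,5,7,8}
'b' @ 10: {1,2,4,6,9}  ✓accept
after full input: {1,2,4,6,9}  (accept=1 in)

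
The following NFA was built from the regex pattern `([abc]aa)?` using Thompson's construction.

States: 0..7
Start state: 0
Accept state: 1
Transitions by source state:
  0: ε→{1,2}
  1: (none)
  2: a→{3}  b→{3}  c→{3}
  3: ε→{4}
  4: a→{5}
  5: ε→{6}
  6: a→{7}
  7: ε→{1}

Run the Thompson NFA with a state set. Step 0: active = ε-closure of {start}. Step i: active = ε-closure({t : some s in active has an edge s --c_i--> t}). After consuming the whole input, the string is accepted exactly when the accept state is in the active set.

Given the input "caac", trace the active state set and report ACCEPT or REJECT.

Answer: REJECT

Trace:
initial (ε-close {0}): {0,1,2}
'c' @ 1: {3,4}
'a' @ 2: {5,6}
'a' @ 3: {1,7}  (accept∈set)
'c' @ 4: {}  — dead — no transitions
end set {} — state 1 not in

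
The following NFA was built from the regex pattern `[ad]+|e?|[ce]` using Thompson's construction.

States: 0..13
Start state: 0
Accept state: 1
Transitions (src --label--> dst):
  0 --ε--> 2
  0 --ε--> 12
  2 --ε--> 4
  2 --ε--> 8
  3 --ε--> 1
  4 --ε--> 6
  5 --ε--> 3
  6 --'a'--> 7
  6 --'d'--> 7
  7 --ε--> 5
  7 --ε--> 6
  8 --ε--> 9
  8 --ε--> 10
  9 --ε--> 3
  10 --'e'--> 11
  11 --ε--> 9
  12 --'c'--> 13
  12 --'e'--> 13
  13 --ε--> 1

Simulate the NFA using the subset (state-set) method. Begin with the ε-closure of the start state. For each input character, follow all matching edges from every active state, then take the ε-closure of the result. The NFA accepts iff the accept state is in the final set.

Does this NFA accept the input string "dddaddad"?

start: ε-closure({0}) = {0,1,2,3,4,6,8,9,10,12}
'd' @ 1: {1,3,5,6,7}  (accept∈set)
'd' @ 2: {1,3,5,6,7}  (accept∈set)
'd' @ 3: {1,3,5,6,7}  (accept∈set)
'a' @ 4: {1,3,5,6,7}  (accept∈set)
'd' @ 5: {1,3,5,6,7}  (accept∈set)
'd' @ 6: {1,3,5,6,7}  (accept∈set)
'a' @ 7: {1,3,5,6,7}  (accept∈set)
'd' @ 8: {1,3,5,6,7}  (accept∈set)
final: {1,3,5,6,7}; accept 1 in set

Answer: ACCEPT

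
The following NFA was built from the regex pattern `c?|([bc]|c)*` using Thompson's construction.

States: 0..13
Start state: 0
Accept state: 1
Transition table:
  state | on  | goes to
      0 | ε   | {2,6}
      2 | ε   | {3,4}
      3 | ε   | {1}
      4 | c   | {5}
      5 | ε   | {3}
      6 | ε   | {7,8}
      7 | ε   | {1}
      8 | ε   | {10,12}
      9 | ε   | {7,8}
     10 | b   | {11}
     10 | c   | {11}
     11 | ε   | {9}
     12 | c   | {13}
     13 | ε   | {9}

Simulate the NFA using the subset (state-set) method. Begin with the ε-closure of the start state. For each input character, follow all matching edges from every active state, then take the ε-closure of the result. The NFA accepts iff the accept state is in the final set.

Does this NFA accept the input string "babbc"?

S₀ = ε-closure({0}) = {0,1,2,3,4,6,7,8,10,12}
'b' @ 1: {1,7,8,9,10,11,12}  [accepting]
'a' @ 2: {}  — dead — no transitions
rest 'bbc' ignored (set empty)
final: {}; accept 1 not in set

Answer: REJECT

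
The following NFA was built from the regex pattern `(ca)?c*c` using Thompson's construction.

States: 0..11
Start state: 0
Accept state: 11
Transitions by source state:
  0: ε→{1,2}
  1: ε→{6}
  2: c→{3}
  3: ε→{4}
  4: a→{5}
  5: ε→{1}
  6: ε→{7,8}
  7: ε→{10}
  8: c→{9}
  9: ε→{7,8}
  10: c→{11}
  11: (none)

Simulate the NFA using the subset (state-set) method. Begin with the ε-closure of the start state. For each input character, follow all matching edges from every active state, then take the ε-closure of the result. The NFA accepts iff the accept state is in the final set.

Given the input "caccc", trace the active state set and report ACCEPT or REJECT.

Answer: ACCEPT

Steps:
initial (ε-close {0}): {0,1,2,6,7,8,10}
'c' @ 1: {3,4,7,8,9,10,11}  ✓accept
'a' @ 2: {1,5,6,7,8,10}
'c' @ 3: {7,8,9,10,11}  ✓accept
'c' @ 4: {7,8,9,10,11}  ✓accept
'c' @ 5: {7,8,9,10,11}  ✓accept
end set {7,8,9,10,11} — state 11 in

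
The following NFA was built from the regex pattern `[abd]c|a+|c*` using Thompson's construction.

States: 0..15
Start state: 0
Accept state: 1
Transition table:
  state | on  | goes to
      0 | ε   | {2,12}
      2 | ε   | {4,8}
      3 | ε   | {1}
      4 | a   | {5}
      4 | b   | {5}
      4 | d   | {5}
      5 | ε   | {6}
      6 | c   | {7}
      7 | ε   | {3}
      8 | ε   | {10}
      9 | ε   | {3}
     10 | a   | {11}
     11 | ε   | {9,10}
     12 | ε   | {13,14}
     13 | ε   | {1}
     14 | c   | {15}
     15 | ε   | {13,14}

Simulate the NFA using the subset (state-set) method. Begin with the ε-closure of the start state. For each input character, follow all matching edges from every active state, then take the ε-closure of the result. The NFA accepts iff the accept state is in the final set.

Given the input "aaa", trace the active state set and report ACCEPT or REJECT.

Answer: ACCEPT

Derivation:
S₀ = ε-closure({0}) = {0,1,2,4,8,10,12,13,14}
'a' @ 1: {1,3,5,6,9,10,11}  ✓accept
'a' @ 2: {1,3,9,10,11}  ✓accept
'a' @ 3: {1,3,9,10,11}  ✓accept
final: {1,3,9,10,11}; accept 1 in set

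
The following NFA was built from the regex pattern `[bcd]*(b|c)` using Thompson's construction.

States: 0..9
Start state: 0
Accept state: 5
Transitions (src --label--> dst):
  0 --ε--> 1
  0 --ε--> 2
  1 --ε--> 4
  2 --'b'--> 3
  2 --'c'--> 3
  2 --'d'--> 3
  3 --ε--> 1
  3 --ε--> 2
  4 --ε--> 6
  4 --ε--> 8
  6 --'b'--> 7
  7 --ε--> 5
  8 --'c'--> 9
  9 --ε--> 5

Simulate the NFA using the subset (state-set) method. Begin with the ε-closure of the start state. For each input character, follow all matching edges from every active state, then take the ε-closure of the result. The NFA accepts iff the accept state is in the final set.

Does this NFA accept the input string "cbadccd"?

Answer: REJECT

Steps:
start: ε-closure({0}) = {0,1,2,4,6,8}
'c' @ 1: {1,2,3,4,5,6,8,9}  [accepting]
'b' @ 2: {1,2,3,4,5,6,7,8}  [accepting]
'a' @ 3: {}  — dead — no transitions
rest 'dccd' ignored (set empty)
after full input: {}  (accept=5 not in)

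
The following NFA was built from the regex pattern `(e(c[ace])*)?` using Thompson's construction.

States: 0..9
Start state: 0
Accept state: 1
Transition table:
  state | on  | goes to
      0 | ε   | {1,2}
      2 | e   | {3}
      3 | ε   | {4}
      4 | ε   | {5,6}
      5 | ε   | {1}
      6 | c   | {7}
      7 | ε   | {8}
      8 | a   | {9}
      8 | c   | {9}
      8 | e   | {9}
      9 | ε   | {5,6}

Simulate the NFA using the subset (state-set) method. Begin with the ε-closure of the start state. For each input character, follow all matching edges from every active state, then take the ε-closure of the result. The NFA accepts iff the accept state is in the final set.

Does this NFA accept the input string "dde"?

Answer: REJECT

Trace:
start: ε-closure({0}) = {0,1,2}
'd' @ 1: {}  — dead — no transitions
rest 'de' ignored (set empty)
after full input: {}  (accept=1 not in)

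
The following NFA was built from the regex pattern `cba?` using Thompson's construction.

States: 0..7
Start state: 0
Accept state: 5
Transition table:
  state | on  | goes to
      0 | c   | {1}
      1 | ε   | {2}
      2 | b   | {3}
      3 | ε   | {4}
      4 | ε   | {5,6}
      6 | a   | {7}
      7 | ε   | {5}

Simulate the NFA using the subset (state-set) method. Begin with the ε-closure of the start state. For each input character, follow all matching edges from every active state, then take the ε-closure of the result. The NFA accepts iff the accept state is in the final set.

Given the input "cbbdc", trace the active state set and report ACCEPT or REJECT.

S₀ = ε-closure({0}) = {0}
'c' @ 1: {1,2}
'b' @ 2: {3,4,5,6}  ✓accept
'b' @ 3: {}  — dead — no transitions
rest 'dc' ignored (set empty)
final: {}; accept 5 not in set

Answer: REJECT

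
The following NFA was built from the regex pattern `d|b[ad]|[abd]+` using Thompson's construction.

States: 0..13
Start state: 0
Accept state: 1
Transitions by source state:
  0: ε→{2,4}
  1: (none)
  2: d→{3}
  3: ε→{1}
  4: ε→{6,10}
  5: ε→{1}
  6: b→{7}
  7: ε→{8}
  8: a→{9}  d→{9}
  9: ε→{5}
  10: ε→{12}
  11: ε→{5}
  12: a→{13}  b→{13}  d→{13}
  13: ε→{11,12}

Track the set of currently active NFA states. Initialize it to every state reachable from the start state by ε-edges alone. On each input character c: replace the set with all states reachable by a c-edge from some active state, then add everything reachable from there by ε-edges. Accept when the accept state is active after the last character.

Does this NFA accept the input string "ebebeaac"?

Answer: REJECT

Derivation:
initial (ε-close {0}): {0,2,4,6,10,12}
'e' @ 1: {}  — dead — no transitions
rest 'bebeaac' ignored (set empty)
after full input: {}  (accept=1 not in)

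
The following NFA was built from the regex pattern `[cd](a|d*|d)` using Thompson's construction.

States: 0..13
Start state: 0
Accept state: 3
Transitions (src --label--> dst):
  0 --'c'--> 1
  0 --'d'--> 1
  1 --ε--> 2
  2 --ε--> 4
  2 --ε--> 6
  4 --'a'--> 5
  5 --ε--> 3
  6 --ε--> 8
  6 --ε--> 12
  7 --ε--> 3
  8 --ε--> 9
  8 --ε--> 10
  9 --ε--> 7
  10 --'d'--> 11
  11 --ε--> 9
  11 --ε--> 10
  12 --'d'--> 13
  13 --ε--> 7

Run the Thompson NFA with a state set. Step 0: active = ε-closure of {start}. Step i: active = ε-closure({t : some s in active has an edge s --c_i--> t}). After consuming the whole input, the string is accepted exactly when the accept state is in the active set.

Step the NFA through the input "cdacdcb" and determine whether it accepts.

Answer: REJECT

Derivation:
S₀ = ε-closure({0}) = {0}
'c' @ 1: {1,2,3,4,6,7,8,9,10,12}  ✓accept
'd' @ 2: {3,7,9,10,11,13}  ✓accept
'a' @ 3: {}  — dead — no transitions
rest 'cdcb' ignored (set empty)
final: {}; accept 3 not in set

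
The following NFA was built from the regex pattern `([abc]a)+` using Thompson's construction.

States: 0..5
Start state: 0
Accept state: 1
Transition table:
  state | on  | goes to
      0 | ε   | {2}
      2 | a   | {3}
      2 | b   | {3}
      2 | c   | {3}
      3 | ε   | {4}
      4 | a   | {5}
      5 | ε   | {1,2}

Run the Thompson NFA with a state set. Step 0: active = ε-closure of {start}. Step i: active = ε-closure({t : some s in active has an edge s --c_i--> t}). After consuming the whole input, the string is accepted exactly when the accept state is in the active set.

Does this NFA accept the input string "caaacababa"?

initial (ε-close {0}): {0,2}
'c' @ 1: {3,4}
'a' @ 2: {1,2,5}  (accept∈set)
'a' @ 3: {3,4}
'a' @ 4: {1,2,5}  (accept∈set)
'c' @ 5: {3,4}
'a' @ 6: {1,2,5}  (accept∈set)
'b' @ 7: {3,4}
'a' @ 8: {1,2,5}  (accept∈set)
'b' @ 9: {3,4}
'a' @ 10: {1,2,5}  (accept∈set)
end set {1,2,5} — state 1 in

Answer: ACCEPT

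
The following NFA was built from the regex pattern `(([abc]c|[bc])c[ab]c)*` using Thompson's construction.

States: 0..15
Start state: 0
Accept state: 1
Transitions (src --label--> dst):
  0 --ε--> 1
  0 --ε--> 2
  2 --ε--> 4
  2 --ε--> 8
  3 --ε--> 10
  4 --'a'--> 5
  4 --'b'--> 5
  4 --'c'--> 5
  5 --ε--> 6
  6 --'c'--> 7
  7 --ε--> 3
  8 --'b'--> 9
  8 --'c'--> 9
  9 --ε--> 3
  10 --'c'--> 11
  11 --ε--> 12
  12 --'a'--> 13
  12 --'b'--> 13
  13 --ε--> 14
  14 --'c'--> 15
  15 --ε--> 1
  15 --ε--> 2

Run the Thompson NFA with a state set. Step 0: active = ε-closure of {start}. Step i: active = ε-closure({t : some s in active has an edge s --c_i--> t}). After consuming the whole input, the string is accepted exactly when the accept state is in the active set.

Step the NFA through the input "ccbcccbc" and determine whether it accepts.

Answer: ACCEPT

Trace:
S₀ = ε-closure({0}) = {0,1,2,4,8}
'c' @ 1: {3,5,6,9,10}
'c' @ 2: {3,7,10,11,12}
'b' @ 3: {13,14}
'c' @ 4: {1,2,4,8,15}  (accept∈set)
'c' @ 5: {3,5,6,9,10}
'c' @ 6: {3,7,10,11,12}
'b' @ 7: {13,14}
'c' @ 8: {1,2,4,8,15}  (accept∈set)
after full input: {1,2,4,8,15}  (accept=1 in)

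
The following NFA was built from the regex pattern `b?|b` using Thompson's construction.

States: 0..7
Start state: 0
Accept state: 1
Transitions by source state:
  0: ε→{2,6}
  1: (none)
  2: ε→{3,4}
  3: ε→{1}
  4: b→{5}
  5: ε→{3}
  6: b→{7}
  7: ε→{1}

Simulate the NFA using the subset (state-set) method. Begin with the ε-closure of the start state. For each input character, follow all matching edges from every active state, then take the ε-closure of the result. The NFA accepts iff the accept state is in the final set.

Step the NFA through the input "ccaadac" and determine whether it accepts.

start: ε-closure({0}) = {0,1,2,3,4,6}
'c' @ 1: {}  — dead — no transitions
rest 'caadac' ignored (set empty)
end set {} — state 1 not in

Answer: REJECT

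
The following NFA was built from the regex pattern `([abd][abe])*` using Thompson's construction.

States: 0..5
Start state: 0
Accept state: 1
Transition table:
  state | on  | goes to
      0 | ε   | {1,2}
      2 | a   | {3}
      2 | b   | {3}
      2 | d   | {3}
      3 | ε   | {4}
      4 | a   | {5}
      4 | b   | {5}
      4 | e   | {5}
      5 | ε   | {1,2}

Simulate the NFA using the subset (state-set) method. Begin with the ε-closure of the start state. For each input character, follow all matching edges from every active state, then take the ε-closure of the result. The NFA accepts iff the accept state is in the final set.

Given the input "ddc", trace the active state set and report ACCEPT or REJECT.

initial (ε-close {0}): {0,1,2}
'd' @ 1: {3,4}
'd' @ 2: {}  — state set empty
rest 'c' ignored (set empty)
final: {}; accept 1 not in set

Answer: REJECT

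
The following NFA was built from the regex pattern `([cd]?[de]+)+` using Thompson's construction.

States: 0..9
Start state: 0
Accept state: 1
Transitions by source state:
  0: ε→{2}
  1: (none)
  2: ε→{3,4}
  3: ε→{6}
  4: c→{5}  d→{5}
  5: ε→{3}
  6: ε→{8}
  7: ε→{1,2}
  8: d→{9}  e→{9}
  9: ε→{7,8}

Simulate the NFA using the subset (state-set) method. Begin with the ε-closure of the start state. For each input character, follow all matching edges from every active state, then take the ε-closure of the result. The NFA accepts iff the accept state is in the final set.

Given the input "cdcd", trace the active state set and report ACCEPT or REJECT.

initial (ε-close {0}): {0,2,3,4,6,8}
'c' @ 1: {3,5,6,8}
'd' @ 2: {1,2,3,4,6,7,8,9}  (accept∈set)
'c' @ 3: {3,5,6,8}
'd' @ 4: {1,2,3,4,6,7,8,9}  (accept∈set)
after full input: {1,2,3,4,6,7,8,9}  (accept=1 in)

Answer: ACCEPT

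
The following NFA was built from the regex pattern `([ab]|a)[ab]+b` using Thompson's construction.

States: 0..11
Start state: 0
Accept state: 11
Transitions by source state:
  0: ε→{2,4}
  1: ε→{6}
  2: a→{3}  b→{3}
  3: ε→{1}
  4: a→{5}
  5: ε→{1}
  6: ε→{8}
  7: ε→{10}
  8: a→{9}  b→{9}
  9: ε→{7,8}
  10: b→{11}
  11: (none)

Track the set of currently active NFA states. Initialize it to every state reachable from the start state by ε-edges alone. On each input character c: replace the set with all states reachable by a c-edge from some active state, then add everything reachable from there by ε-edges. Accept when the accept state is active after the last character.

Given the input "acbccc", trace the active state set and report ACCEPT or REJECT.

Answer: REJECT

Steps:
S₀ = ε-closure({0}) = {0,2,4}
'a' @ 1: {1,3,5,6,8}
'c' @ 2: {}  — no active states
rest 'bccc' ignored (set empty)
final: {}; accept 11 not in set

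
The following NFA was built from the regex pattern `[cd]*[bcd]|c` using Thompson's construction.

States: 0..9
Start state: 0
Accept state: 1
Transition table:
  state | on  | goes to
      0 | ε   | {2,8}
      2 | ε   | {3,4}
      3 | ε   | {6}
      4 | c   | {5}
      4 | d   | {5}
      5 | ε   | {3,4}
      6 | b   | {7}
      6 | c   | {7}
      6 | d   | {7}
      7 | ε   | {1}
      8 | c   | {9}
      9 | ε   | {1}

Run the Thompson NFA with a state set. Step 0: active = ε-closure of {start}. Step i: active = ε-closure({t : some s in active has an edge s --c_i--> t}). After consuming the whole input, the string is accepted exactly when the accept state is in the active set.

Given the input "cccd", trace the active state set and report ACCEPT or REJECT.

Answer: ACCEPT

Derivation:
S₀ = ε-closure({0}) = {0,2,3,4,6,8}
'c' @ 1: {1,3,4,5,6,7,9}  ✓accept
'c' @ 2: {1,3,4,5,6,7}  ✓accept
'c' @ 3: {1,3,4,5,6,7}  ✓accept
'd' @ 4: {1,3,4,5,6,7}  ✓accept
final: {1,3,4,5,6,7}; accept 1 in set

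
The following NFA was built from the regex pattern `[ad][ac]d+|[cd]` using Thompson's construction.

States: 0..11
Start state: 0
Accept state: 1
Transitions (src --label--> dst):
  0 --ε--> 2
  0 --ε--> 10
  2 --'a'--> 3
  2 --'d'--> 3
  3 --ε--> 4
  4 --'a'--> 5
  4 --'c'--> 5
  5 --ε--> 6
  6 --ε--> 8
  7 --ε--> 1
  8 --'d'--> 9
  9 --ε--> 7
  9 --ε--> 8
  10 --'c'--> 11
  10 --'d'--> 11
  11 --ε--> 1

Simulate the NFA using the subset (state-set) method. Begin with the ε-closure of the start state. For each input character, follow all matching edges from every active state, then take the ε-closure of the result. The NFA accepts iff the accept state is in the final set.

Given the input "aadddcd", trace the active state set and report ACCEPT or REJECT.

Answer: REJECT

Derivation:
initial (ε-close {0}): {0,2,10}
'a' @ 1: {3,4}
'a' @ 2: {5,6,8}
'd' @ 3: {1,7,8,9}  ✓accept
'd' @ 4: {1,7,8,9}  ✓accept
'd' @ 5: {1,7,8,9}  ✓accept
'c' @ 6: {}  — state set empty
rest 'd' ignored (set empty)
after full input: {}  (accept=1 not in)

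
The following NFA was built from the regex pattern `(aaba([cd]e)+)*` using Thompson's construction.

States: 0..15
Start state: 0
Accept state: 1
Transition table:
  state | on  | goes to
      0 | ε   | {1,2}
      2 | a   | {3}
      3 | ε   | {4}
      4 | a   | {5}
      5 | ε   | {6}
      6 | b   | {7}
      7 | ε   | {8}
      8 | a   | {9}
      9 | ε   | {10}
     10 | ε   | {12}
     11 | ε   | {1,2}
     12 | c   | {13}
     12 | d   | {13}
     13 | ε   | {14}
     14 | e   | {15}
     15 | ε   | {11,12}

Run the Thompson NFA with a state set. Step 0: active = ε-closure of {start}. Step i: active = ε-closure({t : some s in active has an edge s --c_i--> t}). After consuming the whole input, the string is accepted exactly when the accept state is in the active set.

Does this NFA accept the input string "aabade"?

Answer: ACCEPT

Derivation:
start: ε-closure({0}) = {0,1,2}
'a' @ 1: {3,4}
'a' @ 2: {5,6}
'b' @ 3: {7,8}
'a' @ 4: {9,10,12}
'd' @ 5: {13,14}
'e' @ 6: {1,2,11,12,15}  [accepting]
end set {1,2,11,12,15} — state 1 in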